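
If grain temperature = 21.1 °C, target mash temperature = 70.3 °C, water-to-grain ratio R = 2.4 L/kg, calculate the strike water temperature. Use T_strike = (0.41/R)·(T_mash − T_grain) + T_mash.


T_strike = (0.41/2.4)·(70.3 − 21.1) + 70.3

78.7050 °C


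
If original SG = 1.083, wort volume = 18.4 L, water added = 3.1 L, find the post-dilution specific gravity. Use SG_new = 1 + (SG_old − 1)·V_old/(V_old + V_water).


pts = (1.083 − 1)·1000·18.4/(18.4 + 3.1) = 71.0326
SG_new = 1 + 71.0326/1000

1.0710


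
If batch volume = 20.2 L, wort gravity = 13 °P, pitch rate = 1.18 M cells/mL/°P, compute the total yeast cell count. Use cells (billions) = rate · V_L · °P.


cells = 1.18 · 20.2 · 13

309.8680 billion cells


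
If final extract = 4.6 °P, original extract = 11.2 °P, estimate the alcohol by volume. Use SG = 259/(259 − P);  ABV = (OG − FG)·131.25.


OG = 259/(259 − 11.2) = 1.0452
FG = 259/(259 − 4.6) = 1.0181
ABV = (1.0452 − 1.0181)·131.25

3.5590 % ABV


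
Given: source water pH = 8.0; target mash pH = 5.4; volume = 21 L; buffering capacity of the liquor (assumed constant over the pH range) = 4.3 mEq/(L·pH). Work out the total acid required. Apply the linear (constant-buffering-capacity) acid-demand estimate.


acid = buffering capacity · (pH_source − pH_target) · V
acid = 4.3 · (8.0 − 5.4) · 21

234.7800 mEq


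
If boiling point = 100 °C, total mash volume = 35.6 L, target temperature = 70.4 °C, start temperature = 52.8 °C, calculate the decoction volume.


V_dec = V_total·(T_target − T_start)/(T_boil − T_start)
V_dec = 35.6·(70.4 − 52.8)/(100 − 52.8)

13.2746 L


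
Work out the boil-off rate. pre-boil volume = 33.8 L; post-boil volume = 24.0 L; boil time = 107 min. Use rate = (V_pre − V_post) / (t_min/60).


rate = (33.8 − 24.0) / (107/60)

5.4953 L/hr


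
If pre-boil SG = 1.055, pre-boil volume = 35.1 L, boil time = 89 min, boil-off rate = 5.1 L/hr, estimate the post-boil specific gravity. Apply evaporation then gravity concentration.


V_post = V_pre − rate·(t/60);  SG_post = 1 + (SG_pre−1)·V_pre/V_post
V_post = 35.1 − 5.1·(89/60) = 27.5350
SG_post = 1 + (1.055 − 1)·35.1/27.5350

1.0701


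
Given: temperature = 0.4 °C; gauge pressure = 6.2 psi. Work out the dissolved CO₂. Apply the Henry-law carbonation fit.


vols = (P + 14.695)·(0.01821 + 0.09011·e^(−0.04·T))
vols = (6.2 + 14.695)·(0.01821 + 0.09011·e^(−0.04·0.4))

2.2335 volumes


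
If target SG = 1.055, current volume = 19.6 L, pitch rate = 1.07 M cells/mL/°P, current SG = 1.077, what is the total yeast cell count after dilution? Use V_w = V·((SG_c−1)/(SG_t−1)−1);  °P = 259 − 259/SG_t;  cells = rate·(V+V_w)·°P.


V_w = 19.6·((1.077−1)/(1.055−1)−1) = 7.8400
V_final = 19.6 + 7.8400 = 27.4400
°P = 259 − 259/1.055 = 13.5024
cells = 1.07·27.4400·13.5024

396.4404 billion cells


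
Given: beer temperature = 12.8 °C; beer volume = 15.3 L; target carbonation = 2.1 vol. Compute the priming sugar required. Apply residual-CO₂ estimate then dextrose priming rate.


residual = 14.695·(0.01821 + 0.09011·e^(−0.04·T));  sugar = (target − residual)·4.0·V
residual = 14.695·(0.01821 + 0.09011·e^(−0.04·12.8)) = 1.0612
sugar = (2.1 − 1.0612)·4.0·15.3

63.5768 g


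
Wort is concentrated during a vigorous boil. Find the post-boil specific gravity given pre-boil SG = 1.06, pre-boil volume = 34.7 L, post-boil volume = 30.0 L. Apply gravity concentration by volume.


SG_post = 1 + (SG_pre − 1)·V_pre/V_post
pts_pre = (1.06 − 1)·1000 = 60.0000
pts_post = 60.0000·34.7/30.0 = 69.4000
SG_post = 1 + 69.4000/1000

1.0694


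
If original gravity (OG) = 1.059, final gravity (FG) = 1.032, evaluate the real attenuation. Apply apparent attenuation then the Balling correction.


AA = (OG−FG)/(OG−1)·100;  RA = AA·0.8192
AA = (1.059 − 1.032)/(1.059 − 1)·100 = 45.7627
RA = 45.7627·0.8192

37.4888 %


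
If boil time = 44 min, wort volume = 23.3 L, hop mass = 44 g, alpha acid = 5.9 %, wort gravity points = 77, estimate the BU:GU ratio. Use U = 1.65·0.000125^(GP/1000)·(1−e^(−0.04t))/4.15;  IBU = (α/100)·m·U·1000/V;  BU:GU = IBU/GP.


U = 1.65·0.000125^(77/1000)·(1−e^(−0.04·44))/4.15 = 0.1648
IBU = (5.9/100)·44·0.1648·1000/23.3 = 18.3592
BU:GU = 18.3592/77

0.2384


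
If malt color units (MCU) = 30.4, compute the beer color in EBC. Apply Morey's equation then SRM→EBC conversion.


SRM = 1.4922·MCU^0.6859;  EBC = SRM·1.97
SRM = 1.4922·30.4^0.6859 = 15.5214
EBC = 15.5214·1.97

30.5771 EBC


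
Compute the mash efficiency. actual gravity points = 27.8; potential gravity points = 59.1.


efficiency = actual / potential × 100
efficiency = 27.8 / 59.1 × 100

47.0389 %


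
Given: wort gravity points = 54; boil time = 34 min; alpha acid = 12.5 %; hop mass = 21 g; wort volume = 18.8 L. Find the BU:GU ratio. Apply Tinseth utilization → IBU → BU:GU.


U = 1.65·0.000125^(GP/1000)·(1−e^(−0.04t))/4.15;  IBU = (α/100)·m·U·1000/V;  BU:GU = IBU/GP
U = 1.65·0.000125^(54/1000)·(1−e^(−0.04·34))/4.15 = 0.1819
IBU = (12.5/100)·21·0.1819·1000/18.8 = 25.3996
BU:GU = 25.3996/54

0.4704


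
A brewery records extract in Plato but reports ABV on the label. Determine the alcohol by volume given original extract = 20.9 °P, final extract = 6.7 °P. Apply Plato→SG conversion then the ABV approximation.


SG = 259/(259 − P);  ABV = (OG − FG)·131.25
OG = 259/(259 − 20.9) = 1.0878
FG = 259/(259 − 6.7) = 1.0266
ABV = (1.0878 − 1.0266)·131.25

8.0355 % ABV


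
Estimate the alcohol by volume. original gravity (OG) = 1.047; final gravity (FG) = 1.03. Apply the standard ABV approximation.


ABV = (OG − FG) · 131.25
ABV = (1.047 − 1.03) · 131.25

2.2312 % ABV


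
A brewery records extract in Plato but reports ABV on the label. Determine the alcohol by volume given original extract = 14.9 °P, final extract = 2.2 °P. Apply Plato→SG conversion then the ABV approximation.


SG = 259/(259 − P);  ABV = (OG − FG)·131.25
OG = 259/(259 − 14.9) = 1.0610
FG = 259/(259 − 2.2) = 1.0086
ABV = (1.0610 − 1.0086)·131.25

6.8872 % ABV


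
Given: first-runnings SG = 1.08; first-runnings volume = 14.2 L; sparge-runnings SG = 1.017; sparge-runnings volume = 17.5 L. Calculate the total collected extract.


total = Σ (SG_i − 1)·1000·V_i
first = (1.08 − 1)·1000·14.2 = 1136.0000
sparge = (1.017 − 1)·1000·17.5 = 297.5000
total = 1136.0000 + 297.5000

1433.5000 gravity·L


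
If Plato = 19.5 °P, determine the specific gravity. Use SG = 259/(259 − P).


SG = 259/(259 − 19.5)

1.0814


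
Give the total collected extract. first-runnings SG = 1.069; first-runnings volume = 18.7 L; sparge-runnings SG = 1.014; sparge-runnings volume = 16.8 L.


total = Σ (SG_i − 1)·1000·V_i
first = (1.069 − 1)·1000·18.7 = 1290.3000
sparge = (1.014 − 1)·1000·16.8 = 235.2000
total = 1290.3000 + 235.2000

1525.5000 gravity·L


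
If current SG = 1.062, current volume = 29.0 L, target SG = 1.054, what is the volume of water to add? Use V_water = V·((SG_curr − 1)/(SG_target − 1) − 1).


V_water = 29.0·((1.062 − 1)/(1.054 − 1) − 1)

4.2963 L


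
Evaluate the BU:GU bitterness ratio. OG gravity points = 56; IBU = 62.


BU:GU = IBU / OG_points
BU:GU = 62 / 56

1.1071


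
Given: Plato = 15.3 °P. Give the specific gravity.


SG = 259/(259 − P)
SG = 259/(259 − 15.3)

1.0628


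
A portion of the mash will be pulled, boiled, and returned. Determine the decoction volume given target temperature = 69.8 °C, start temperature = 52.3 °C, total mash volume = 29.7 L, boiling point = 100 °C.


V_dec = V_total·(T_target − T_start)/(T_boil − T_start)
V_dec = 29.7·(69.8 − 52.3)/(100 − 52.3)

10.8962 L


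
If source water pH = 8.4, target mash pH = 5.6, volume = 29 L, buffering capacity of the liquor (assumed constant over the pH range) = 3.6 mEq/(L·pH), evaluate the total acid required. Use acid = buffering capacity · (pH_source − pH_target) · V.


acid = 3.6 · (8.4 − 5.6) · 29

292.3200 mEq


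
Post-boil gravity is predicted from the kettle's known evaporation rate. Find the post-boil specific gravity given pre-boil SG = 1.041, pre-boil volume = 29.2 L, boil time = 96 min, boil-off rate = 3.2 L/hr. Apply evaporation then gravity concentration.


V_post = V_pre − rate·(t/60);  SG_post = 1 + (SG_pre−1)·V_pre/V_post
V_post = 29.2 − 3.2·(96/60) = 24.0800
SG_post = 1 + (1.041 − 1)·29.2/24.0800

1.0497


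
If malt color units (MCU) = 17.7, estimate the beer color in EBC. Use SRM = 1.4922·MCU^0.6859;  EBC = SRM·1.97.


SRM = 1.4922·17.7^0.6859 = 10.7106
EBC = 10.7106·1.97

21.0998 EBC


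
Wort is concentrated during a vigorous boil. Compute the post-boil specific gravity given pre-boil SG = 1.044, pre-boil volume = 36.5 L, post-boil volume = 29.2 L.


SG_post = 1 + (SG_pre − 1)·V_pre/V_post
pts_pre = (1.044 − 1)·1000 = 44.0000
pts_post = 44.0000·36.5/29.2 = 55.0000
SG_post = 1 + 55.0000/1000

1.0550


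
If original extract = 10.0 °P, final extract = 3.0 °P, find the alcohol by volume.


SG = 259/(259 − P);  ABV = (OG − FG)·131.25
OG = 259/(259 − 10.0) = 1.0402
FG = 259/(259 − 3.0) = 1.0117
ABV = (1.0402 − 1.0117)·131.25

3.7330 % ABV


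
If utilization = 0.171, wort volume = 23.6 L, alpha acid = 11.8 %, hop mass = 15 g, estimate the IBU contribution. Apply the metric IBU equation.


IBU = (α/100)·mass·U·1000 / V
IBU = (11.8/100)·15·0.171·1000 / 23.6

12.8250 IBU


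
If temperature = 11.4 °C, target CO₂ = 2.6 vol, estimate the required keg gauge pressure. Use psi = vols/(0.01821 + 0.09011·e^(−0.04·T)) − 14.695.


psi = 2.6/(0.01821 + 0.09011·e^(−0.04·11.4)) − 14.695

19.8230 psi


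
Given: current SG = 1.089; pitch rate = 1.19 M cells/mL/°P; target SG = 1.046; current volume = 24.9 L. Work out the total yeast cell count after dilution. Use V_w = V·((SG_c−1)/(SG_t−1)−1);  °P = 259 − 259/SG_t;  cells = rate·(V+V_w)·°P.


V_w = 24.9·((1.089−1)/(1.046−1)−1) = 23.2761
V_final = 24.9 + 23.2761 = 48.1761
°P = 259 − 259/1.046 = 11.3901
cells = 1.19·48.1761·11.3901

652.9868 billion cells


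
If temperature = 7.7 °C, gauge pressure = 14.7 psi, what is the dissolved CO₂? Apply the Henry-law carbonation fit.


vols = (P + 14.695)·(0.01821 + 0.09011·e^(−0.04·T))
vols = (14.7 + 14.695)·(0.01821 + 0.09011·e^(−0.04·7.7))

2.4819 volumes


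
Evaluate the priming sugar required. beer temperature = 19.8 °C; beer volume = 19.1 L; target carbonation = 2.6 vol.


residual = 14.695·(0.01821 + 0.09011·e^(−0.04·T));  sugar = (target − residual)·4.0·V
residual = 14.695·(0.01821 + 0.09011·e^(−0.04·19.8)) = 0.8674
sugar = (2.6 − 0.8674)·4.0·19.1

132.3736 g


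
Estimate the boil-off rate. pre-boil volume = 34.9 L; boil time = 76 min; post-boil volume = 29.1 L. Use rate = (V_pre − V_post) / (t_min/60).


rate = (34.9 − 29.1) / (76/60)

4.5789 L/hr


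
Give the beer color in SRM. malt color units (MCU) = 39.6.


SRM = 1.4922 · MCU^0.6859
SRM = 1.4922 · 39.6^0.6859

18.6074 SRM


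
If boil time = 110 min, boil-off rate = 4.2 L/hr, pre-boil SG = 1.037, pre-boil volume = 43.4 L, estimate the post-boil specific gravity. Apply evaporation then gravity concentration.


V_post = V_pre − rate·(t/60);  SG_post = 1 + (SG_pre−1)·V_pre/V_post
V_post = 43.4 − 4.2·(110/60) = 35.7000
SG_post = 1 + (1.037 − 1)·43.4/35.7000

1.0450


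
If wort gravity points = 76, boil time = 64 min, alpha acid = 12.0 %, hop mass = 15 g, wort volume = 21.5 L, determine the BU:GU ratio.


U = 1.65·0.000125^(GP/1000)·(1−e^(−0.04t))/4.15;  IBU = (α/100)·m·U·1000/V;  BU:GU = IBU/GP
U = 1.65·0.000125^(76/1000)·(1−e^(−0.04·64))/4.15 = 0.1853
IBU = (12.0/100)·15·0.1853·1000/21.5 = 15.5129
BU:GU = 15.5129/76

0.2041


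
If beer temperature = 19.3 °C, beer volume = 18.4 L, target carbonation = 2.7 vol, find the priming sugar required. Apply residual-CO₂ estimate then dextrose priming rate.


residual = 14.695·(0.01821 + 0.09011·e^(−0.04·T));  sugar = (target − residual)·4.0·V
residual = 14.695·(0.01821 + 0.09011·e^(−0.04·19.3)) = 0.8795
sugar = (2.7 − 0.8795)·4.0·18.4

133.9905 g


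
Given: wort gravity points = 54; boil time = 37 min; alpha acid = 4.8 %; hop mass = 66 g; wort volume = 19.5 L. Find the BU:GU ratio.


U = 1.65·0.000125^(GP/1000)·(1−e^(−0.04t))/4.15;  IBU = (α/100)·m·U·1000/V;  BU:GU = IBU/GP
U = 1.65·0.000125^(54/1000)·(1−e^(−0.04·37))/4.15 = 0.1890
IBU = (4.8/100)·66·0.1890·1000/19.5 = 30.7072
BU:GU = 30.7072/54

0.5687


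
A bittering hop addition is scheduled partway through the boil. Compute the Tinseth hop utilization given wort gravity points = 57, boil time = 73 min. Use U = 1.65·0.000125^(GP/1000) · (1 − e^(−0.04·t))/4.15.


bigness = 1.65·0.000125^(57/1000) = 0.9886
boil_factor = (1 − e^(−0.04·73))/4.15 = 0.2280
U = 0.9886 · 0.2280

0.2254


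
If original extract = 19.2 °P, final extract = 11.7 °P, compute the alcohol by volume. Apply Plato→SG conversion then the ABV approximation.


SG = 259/(259 − P);  ABV = (OG − FG)·131.25
OG = 259/(259 − 19.2) = 1.0801
FG = 259/(259 − 11.7) = 1.0473
ABV = (1.0801 − 1.0473)·131.25

4.2992 % ABV


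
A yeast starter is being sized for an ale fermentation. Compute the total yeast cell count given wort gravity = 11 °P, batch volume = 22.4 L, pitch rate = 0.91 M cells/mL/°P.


cells (billions) = rate · V_L · °P
cells = 0.91 · 22.4 · 11

224.2240 billion cells


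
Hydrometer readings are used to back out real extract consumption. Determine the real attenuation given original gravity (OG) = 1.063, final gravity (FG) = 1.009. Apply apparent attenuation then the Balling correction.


AA = (OG−FG)/(OG−1)·100;  RA = AA·0.8192
AA = (1.063 − 1.009)/(1.063 − 1)·100 = 85.7143
RA = 85.7143·0.8192

70.2171 %


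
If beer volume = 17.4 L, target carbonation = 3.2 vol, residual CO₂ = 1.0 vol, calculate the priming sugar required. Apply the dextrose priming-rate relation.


sugar = (target − residual)·4.0·V
sugar = (3.2 − 1.0)·4.0·17.4

153.1200 g


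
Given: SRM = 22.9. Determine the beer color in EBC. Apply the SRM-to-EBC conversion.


EBC = SRM · 1.97
EBC = 22.9 · 1.97

45.1130 EBC


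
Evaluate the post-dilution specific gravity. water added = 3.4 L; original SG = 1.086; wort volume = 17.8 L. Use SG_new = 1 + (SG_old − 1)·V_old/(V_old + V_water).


pts = (1.086 − 1)·1000·17.8/(17.8 + 3.4) = 72.2075
SG_new = 1 + 72.2075/1000

1.0722


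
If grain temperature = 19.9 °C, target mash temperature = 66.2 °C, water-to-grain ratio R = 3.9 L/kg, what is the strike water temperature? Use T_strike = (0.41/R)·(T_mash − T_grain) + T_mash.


T_strike = (0.41/3.9)·(66.2 − 19.9) + 66.2

71.0674 °C


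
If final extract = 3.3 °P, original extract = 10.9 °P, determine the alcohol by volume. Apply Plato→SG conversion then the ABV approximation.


SG = 259/(259 − P);  ABV = (OG − FG)·131.25
OG = 259/(259 − 10.9) = 1.0439
FG = 259/(259 − 3.3) = 1.0129
ABV = (1.0439 − 1.0129)·131.25

4.0724 % ABV


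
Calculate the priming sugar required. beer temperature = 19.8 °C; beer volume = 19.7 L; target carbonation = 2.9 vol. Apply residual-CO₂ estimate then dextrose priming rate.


residual = 14.695·(0.01821 + 0.09011·e^(−0.04·T));  sugar = (target − residual)·4.0·V
residual = 14.695·(0.01821 + 0.09011·e^(−0.04·19.8)) = 0.8674
sugar = (2.9 − 0.8674)·4.0·19.7

160.1719 g


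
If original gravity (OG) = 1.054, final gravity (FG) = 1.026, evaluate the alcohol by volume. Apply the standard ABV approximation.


ABV = (OG − FG) · 131.25
ABV = (1.054 − 1.026) · 131.25

3.6750 % ABV


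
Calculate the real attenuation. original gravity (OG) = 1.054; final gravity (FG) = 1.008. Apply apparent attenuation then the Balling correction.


AA = (OG−FG)/(OG−1)·100;  RA = AA·0.8192
AA = (1.054 − 1.008)/(1.054 − 1)·100 = 85.1852
RA = 85.1852·0.8192

69.7837 %


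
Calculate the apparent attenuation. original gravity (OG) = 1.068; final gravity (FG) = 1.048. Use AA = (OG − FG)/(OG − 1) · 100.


AA = (1.068 − 1.048)/(1.068 − 1) · 100

29.4118 %


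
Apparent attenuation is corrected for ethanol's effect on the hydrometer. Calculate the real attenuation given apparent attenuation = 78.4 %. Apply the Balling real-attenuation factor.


RA = AA · 0.8192
RA = 78.4 · 0.8192

64.2253 %


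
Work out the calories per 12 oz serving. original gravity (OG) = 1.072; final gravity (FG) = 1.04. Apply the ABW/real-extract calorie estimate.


ABW = (OG−FG)·131.25·0.79/FG;  °P = 259 − 259/SG (for OG→OE and FG→AE);  RE = 0.1808·OE + 0.8192·AE;  Cal = (6.9·ABW + 4·(RE−0.1))·FG·3.55
ABW = (1.072 − 1.04)·131.25·0.79/1.04 = 3.1904
OE = 259 − 259/1.072 = 17.3955 °P
AE = 259 − 259/1.04 = 9.9615 °P
RE = 0.1808·17.3955 + 0.8192·9.9615 = 11.3056 °P
Cal = (6.9·3.1904 + 4·(11.3056−0.1))·1.04·3.55

246.7588 kcal


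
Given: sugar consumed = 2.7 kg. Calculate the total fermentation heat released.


Q = m_sugar · 590 kJ/kg
Q = 2.7 · 590

1593.0000 kJ


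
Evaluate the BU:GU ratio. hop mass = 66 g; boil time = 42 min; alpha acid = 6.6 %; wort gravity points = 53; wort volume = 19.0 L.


U = 1.65·0.000125^(GP/1000)·(1−e^(−0.04t))/4.15;  IBU = (α/100)·m·U·1000/V;  BU:GU = IBU/GP
U = 1.65·0.000125^(53/1000)·(1−e^(−0.04·42))/4.15 = 0.2009
IBU = (6.6/100)·66·0.2009·1000/19.0 = 46.0608
BU:GU = 46.0608/53

0.8691


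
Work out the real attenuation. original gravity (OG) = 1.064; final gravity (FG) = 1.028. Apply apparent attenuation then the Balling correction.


AA = (OG−FG)/(OG−1)·100;  RA = AA·0.8192
AA = (1.064 − 1.028)/(1.064 − 1)·100 = 56.2500
RA = 56.2500·0.8192

46.0800 %


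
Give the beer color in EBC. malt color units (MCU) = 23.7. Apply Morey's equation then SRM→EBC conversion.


SRM = 1.4922·MCU^0.6859;  EBC = SRM·1.97
SRM = 1.4922·23.7^0.6859 = 13.0848
EBC = 13.0848·1.97

25.7770 EBC


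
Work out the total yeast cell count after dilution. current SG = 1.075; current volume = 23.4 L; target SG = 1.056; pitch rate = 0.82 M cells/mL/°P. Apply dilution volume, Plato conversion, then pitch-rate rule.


V_w = V·((SG_c−1)/(SG_t−1)−1);  °P = 259 − 259/SG_t;  cells = rate·(V+V_w)·°P
V_w = 23.4·((1.075−1)/(1.056−1)−1) = 7.9393
V_final = 23.4 + 7.9393 = 31.3393
°P = 259 − 259/1.056 = 13.7348
cells = 0.82·31.3393·13.7348

352.9611 billion cells


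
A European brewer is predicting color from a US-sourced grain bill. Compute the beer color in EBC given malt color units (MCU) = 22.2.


SRM = 1.4922·MCU^0.6859;  EBC = SRM·1.97
SRM = 1.4922·22.2^0.6859 = 12.5110
EBC = 12.5110·1.97

24.6466 EBC


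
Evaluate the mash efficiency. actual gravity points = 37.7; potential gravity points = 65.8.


efficiency = actual / potential × 100
efficiency = 37.7 / 65.8 × 100

57.2948 %


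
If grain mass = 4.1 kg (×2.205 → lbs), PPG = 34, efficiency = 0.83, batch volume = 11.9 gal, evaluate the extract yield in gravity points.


points = lbs × PPG × eff / vol
lbs = 4.1 × 2.205 = 9.0405
points = 9.0405 × 34 × 0.83 / 11.9

21.4389 points


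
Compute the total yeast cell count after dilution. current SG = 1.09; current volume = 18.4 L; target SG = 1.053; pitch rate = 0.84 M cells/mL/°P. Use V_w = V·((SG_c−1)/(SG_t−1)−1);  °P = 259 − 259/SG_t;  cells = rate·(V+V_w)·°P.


V_w = 18.4·((1.09−1)/(1.053−1)−1) = 12.8453
V_final = 18.4 + 12.8453 = 31.2453
°P = 259 − 259/1.053 = 13.0361
cells = 0.84·31.2453·13.0361

342.1456 billion cells


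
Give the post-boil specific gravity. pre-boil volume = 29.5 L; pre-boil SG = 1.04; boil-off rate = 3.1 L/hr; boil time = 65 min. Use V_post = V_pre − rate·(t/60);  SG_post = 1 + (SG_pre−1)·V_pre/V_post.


V_post = 29.5 − 3.1·(65/60) = 26.1417
SG_post = 1 + (1.04 − 1)·29.5/26.1417

1.0451


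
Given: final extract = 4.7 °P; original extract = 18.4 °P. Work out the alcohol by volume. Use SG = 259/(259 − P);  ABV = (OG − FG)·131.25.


OG = 259/(259 − 18.4) = 1.0765
FG = 259/(259 − 4.7) = 1.0185
ABV = (1.0765 − 1.0185)·131.25

7.6116 % ABV


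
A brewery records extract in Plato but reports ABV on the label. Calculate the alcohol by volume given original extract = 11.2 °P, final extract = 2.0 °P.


SG = 259/(259 − P);  ABV = (OG − FG)·131.25
OG = 259/(259 − 11.2) = 1.0452
FG = 259/(259 − 2.0) = 1.0078
ABV = (1.0452 − 1.0078)·131.25

4.9108 % ABV


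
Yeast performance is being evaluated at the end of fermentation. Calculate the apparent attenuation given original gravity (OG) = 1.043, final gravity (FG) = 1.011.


AA = (OG − FG)/(OG − 1) · 100
AA = (1.043 − 1.011)/(1.043 − 1) · 100

74.4186 %


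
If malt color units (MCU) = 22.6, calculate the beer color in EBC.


SRM = 1.4922·MCU^0.6859;  EBC = SRM·1.97
SRM = 1.4922·22.6^0.6859 = 12.6651
EBC = 12.6651·1.97

24.9503 EBC


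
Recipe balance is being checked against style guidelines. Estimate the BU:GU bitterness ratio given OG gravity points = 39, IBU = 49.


BU:GU = IBU / OG_points
BU:GU = 49 / 39

1.2564


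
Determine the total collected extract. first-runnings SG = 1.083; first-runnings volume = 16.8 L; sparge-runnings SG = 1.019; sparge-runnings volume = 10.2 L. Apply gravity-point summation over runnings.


total = Σ (SG_i − 1)·1000·V_i
first = (1.083 − 1)·1000·16.8 = 1394.4000
sparge = (1.019 − 1)·1000·10.2 = 193.8000
total = 1394.4000 + 193.8000

1588.2000 gravity·L


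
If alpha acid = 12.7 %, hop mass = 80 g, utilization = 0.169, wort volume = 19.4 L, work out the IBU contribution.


IBU = (α/100)·mass·U·1000 / V
IBU = (12.7/100)·80·0.169·1000 / 19.4

88.5072 IBU


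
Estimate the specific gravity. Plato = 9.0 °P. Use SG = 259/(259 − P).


SG = 259/(259 − 9.0)

1.0360


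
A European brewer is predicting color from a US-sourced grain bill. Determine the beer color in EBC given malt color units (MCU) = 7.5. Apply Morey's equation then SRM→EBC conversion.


SRM = 1.4922·MCU^0.6859;  EBC = SRM·1.97
SRM = 1.4922·7.5^0.6859 = 5.9434
EBC = 5.9434·1.97

11.7084 EBC


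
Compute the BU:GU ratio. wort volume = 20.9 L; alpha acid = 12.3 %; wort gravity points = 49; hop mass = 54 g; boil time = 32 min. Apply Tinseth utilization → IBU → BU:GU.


U = 1.65·0.000125^(GP/1000)·(1−e^(−0.04t))/4.15;  IBU = (α/100)·m·U·1000/V;  BU:GU = IBU/GP
U = 1.65·0.000125^(49/1000)·(1−e^(−0.04·32))/4.15 = 0.1848
IBU = (12.3/100)·54·0.1848·1000/20.9 = 58.7289
BU:GU = 58.7289/49

1.1985


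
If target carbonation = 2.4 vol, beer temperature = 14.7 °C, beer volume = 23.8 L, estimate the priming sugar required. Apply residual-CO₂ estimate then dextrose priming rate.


residual = 14.695·(0.01821 + 0.09011·e^(−0.04·T));  sugar = (target − residual)·4.0·V
residual = 14.695·(0.01821 + 0.09011·e^(−0.04·14.7)) = 1.0031
sugar = (2.4 − 1.0031)·4.0·23.8

132.9861 g


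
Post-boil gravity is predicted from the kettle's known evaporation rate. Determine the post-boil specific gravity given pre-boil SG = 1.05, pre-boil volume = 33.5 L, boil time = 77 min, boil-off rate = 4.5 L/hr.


V_post = V_pre − rate·(t/60);  SG_post = 1 + (SG_pre−1)·V_pre/V_post
V_post = 33.5 − 4.5·(77/60) = 27.7250
SG_post = 1 + (1.05 − 1)·33.5/27.7250

1.0604


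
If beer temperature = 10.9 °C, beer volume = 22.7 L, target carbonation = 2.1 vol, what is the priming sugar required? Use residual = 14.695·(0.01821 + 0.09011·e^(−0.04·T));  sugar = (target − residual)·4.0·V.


residual = 14.695·(0.01821 + 0.09011·e^(−0.04·10.9)) = 1.1238
sugar = (2.1 − 1.1238)·4.0·22.7

88.6366 g


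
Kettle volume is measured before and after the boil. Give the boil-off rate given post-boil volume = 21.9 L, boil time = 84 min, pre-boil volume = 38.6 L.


rate = (V_pre − V_post) / (t_min/60)
rate = (38.6 − 21.9) / (84/60)

11.9286 L/hr


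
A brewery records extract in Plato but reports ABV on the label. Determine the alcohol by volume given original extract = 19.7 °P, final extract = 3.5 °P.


SG = 259/(259 − P);  ABV = (OG − FG)·131.25
OG = 259/(259 − 19.7) = 1.0823
FG = 259/(259 − 3.5) = 1.0137
ABV = (1.0823 − 1.0137)·131.25

9.0070 % ABV


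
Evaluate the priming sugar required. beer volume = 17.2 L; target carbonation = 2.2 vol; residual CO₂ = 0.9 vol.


sugar = (target − residual)·4.0·V
sugar = (2.2 − 0.9)·4.0·17.2

89.4400 g


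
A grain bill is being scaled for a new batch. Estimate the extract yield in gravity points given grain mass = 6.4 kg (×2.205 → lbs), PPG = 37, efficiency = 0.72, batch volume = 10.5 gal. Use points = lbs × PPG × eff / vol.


lbs = 6.4 × 2.205 = 14.1120
points = 14.1120 × 37 × 0.72 / 10.5

35.8042 points


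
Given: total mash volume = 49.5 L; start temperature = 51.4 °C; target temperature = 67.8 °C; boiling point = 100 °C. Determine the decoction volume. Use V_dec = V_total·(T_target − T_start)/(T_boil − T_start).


V_dec = 49.5·(67.8 − 51.4)/(100 − 51.4)

16.7037 L


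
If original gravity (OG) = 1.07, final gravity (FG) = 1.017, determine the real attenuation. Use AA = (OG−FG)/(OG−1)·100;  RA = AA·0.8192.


AA = (1.07 − 1.017)/(1.07 − 1)·100 = 75.7143
RA = 75.7143·0.8192

62.0251 %


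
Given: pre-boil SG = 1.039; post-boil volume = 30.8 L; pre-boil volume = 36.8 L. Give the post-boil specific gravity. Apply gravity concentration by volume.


SG_post = 1 + (SG_pre − 1)·V_pre/V_post
pts_pre = (1.039 − 1)·1000 = 39.0000
pts_post = 39.0000·36.8/30.8 = 46.5974
SG_post = 1 + 46.5974/1000

1.0466


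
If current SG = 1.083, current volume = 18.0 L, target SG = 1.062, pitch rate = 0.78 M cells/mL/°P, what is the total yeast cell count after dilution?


V_w = V·((SG_c−1)/(SG_t−1)−1);  °P = 259 − 259/SG_t;  cells = rate·(V+V_w)·°P
V_w = 18.0·((1.083−1)/(1.062−1)−1) = 6.0968
V_final = 18.0 + 6.0968 = 24.0968
°P = 259 − 259/1.062 = 15.1205
cells = 0.78·24.0968·15.1205

284.1976 billion cells


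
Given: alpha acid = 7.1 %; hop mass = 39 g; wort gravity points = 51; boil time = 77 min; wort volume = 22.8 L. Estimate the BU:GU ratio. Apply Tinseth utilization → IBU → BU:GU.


U = 1.65·0.000125^(GP/1000)·(1−e^(−0.04t))/4.15;  IBU = (α/100)·m·U·1000/V;  BU:GU = IBU/GP
U = 1.65·0.000125^(51/1000)·(1−e^(−0.04·77))/4.15 = 0.2399
IBU = (7.1/100)·39·0.2399·1000/22.8 = 29.1295
BU:GU = 29.1295/51

0.5712


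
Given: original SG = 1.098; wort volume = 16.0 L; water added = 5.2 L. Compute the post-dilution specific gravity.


SG_new = 1 + (SG_old − 1)·V_old/(V_old + V_water)
pts = (1.098 − 1)·1000·16.0/(16.0 + 5.2) = 73.9623
SG_new = 1 + 73.9623/1000

1.0740


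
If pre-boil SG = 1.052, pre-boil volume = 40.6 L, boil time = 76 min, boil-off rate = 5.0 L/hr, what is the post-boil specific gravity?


V_post = V_pre − rate·(t/60);  SG_post = 1 + (SG_pre−1)·V_pre/V_post
V_post = 40.6 − 5.0·(76/60) = 34.2667
SG_post = 1 + (1.052 − 1)·40.6/34.2667

1.0616


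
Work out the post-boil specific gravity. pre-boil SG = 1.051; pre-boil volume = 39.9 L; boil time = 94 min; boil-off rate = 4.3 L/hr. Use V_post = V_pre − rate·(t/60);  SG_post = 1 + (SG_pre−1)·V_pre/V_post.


V_post = 39.9 − 4.3·(94/60) = 33.1633
SG_post = 1 + (1.051 − 1)·39.9/33.1633

1.0614


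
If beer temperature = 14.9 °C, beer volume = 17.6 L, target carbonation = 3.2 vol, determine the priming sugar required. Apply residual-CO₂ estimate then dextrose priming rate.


residual = 14.695·(0.01821 + 0.09011·e^(−0.04·T));  sugar = (target − residual)·4.0·V
residual = 14.695·(0.01821 + 0.09011·e^(−0.04·14.9)) = 0.9972
sugar = (3.2 − 0.9972)·4.0·17.6

155.0752 g


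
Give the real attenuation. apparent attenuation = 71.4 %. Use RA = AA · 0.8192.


RA = 71.4 · 0.8192

58.4909 %


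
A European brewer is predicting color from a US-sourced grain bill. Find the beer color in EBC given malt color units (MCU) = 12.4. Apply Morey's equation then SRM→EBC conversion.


SRM = 1.4922·MCU^0.6859;  EBC = SRM·1.97
SRM = 1.4922·12.4^0.6859 = 8.3908
EBC = 8.3908·1.97

16.5299 EBC


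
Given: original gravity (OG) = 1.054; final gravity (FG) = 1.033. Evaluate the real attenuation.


AA = (OG−FG)/(OG−1)·100;  RA = AA·0.8192
AA = (1.054 − 1.033)/(1.054 − 1)·100 = 38.8889
RA = 38.8889·0.8192

31.8578 %


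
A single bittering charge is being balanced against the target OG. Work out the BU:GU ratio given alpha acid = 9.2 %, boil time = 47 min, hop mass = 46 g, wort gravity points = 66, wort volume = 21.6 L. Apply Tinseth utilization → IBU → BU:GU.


U = 1.65·0.000125^(GP/1000)·(1−e^(−0.04t))/4.15;  IBU = (α/100)·m·U·1000/V;  BU:GU = IBU/GP
U = 1.65·0.000125^(66/1000)·(1−e^(−0.04·47))/4.15 = 0.1862
IBU = (9.2/100)·46·0.1862·1000/21.6 = 36.4769
BU:GU = 36.4769/66

0.5527


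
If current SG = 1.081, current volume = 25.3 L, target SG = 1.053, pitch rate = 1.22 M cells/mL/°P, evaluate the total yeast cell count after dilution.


V_w = V·((SG_c−1)/(SG_t−1)−1);  °P = 259 − 259/SG_t;  cells = rate·(V+V_w)·°P
V_w = 25.3·((1.081−1)/(1.053−1)−1) = 13.3660
V_final = 25.3 + 13.3660 = 38.6660
°P = 259 − 259/1.053 = 13.0361
cells = 1.22·38.6660·13.0361

614.9457 billion cells


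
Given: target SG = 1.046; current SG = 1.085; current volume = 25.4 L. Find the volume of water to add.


V_water = V·((SG_curr − 1)/(SG_target − 1) − 1)
V_water = 25.4·((1.085 − 1)/(1.046 − 1) − 1)

21.5348 L


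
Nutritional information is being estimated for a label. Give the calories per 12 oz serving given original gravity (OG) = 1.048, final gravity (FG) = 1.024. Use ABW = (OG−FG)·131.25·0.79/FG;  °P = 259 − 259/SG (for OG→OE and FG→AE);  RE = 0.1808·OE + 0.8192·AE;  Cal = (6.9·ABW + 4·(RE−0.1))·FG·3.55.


ABW = (1.048 − 1.024)·131.25·0.79/1.024 = 2.4302
OE = 259 − 259/1.048 = 11.8626 °P
AE = 259 − 259/1.024 = 6.0703 °P
RE = 0.1808·11.8626 + 0.8192·6.0703 = 7.1176 °P
Cal = (6.9·2.4302 + 4·(7.1176−0.1))·1.024·3.55

162.9967 kcal


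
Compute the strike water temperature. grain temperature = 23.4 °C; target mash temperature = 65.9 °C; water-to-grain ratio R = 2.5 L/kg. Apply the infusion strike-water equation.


T_strike = (0.41/R)·(T_mash − T_grain) + T_mash
T_strike = (0.41/2.5)·(65.9 − 23.4) + 65.9

72.8700 °C


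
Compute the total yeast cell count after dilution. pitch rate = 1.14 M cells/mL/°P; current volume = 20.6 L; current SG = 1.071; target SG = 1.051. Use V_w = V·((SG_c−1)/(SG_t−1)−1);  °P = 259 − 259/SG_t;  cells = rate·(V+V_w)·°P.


V_w = 20.6·((1.071−1)/(1.051−1)−1) = 8.0784
V_final = 20.6 + 8.0784 = 28.6784
°P = 259 − 259/1.051 = 12.5680
cells = 1.14·28.6784·12.5680

410.8918 billion cells


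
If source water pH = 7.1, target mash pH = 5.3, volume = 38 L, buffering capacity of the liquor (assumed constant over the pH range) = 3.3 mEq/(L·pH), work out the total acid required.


acid = buffering capacity · (pH_source − pH_target) · V
acid = 3.3 · (7.1 − 5.3) · 38

225.7200 mEq


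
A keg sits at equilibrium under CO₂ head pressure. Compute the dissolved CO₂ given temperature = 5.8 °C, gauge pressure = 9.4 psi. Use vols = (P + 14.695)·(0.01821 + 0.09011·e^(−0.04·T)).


vols = (9.4 + 14.695)·(0.01821 + 0.09011·e^(−0.04·5.8))

2.1604 volumes


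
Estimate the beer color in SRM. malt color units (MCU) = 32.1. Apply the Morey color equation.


SRM = 1.4922 · MCU^0.6859
SRM = 1.4922 · 32.1^0.6859

16.1116 SRM


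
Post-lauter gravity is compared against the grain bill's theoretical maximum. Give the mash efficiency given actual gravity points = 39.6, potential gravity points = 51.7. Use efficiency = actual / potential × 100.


efficiency = 39.6 / 51.7 × 100

76.5957 %


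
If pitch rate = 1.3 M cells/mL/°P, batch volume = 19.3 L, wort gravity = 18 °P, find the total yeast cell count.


cells (billions) = rate · V_L · °P
cells = 1.3 · 19.3 · 18

451.6200 billion cells


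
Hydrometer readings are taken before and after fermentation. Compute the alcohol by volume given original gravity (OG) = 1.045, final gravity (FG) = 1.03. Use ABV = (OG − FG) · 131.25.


ABV = (1.045 − 1.03) · 131.25

1.9687 % ABV


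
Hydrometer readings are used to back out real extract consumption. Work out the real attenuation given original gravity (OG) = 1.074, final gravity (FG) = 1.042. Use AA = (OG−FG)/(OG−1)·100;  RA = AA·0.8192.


AA = (1.074 − 1.042)/(1.074 − 1)·100 = 43.2432
RA = 43.2432·0.8192

35.4249 %


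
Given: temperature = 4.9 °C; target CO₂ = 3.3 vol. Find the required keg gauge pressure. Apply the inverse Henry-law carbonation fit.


psi = vols/(0.01821 + 0.09011·e^(−0.04·T)) − 14.695
psi = 3.3/(0.01821 + 0.09011·e^(−0.04·4.9)) − 14.695

21.0651 psi


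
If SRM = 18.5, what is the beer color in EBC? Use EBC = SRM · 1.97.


EBC = 18.5 · 1.97

36.4450 EBC


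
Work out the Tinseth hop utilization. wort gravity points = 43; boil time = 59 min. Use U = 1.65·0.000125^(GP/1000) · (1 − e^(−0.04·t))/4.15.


bigness = 1.65·0.000125^(43/1000) = 1.1211
boil_factor = (1 − e^(−0.04·59))/4.15 = 0.2182
U = 1.1211 · 0.2182

0.2446


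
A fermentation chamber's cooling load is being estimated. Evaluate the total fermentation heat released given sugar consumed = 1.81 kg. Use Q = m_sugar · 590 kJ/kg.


Q = 1.81 · 590

1067.9000 kJ


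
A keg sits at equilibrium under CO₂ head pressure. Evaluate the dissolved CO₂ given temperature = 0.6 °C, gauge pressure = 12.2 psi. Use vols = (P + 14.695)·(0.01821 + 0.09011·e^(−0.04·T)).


vols = (12.2 + 14.695)·(0.01821 + 0.09011·e^(−0.04·0.6))

2.8558 volumes


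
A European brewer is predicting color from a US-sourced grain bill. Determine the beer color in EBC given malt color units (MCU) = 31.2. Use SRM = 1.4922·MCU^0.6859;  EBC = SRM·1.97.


SRM = 1.4922·31.2^0.6859 = 15.8004
EBC = 15.8004·1.97

31.1268 EBC


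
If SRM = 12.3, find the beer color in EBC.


EBC = SRM · 1.97
EBC = 12.3 · 1.97

24.2310 EBC


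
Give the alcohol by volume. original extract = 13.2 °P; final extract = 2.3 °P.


SG = 259/(259 − P);  ABV = (OG − FG)·131.25
OG = 259/(259 − 13.2) = 1.0537
FG = 259/(259 − 2.3) = 1.0090
ABV = (1.0537 − 1.0090)·131.25

5.8724 % ABV


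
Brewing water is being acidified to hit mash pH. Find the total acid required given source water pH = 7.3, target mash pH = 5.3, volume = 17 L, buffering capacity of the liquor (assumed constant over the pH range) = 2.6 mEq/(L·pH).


acid = buffering capacity · (pH_source − pH_target) · V
acid = 2.6 · (7.3 − 5.3) · 17

88.4000 mEq


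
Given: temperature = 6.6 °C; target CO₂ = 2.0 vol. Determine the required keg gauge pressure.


psi = vols/(0.01821 + 0.09011·e^(−0.04·T)) − 14.695
psi = 2.0/(0.01821 + 0.09011·e^(−0.04·6.6)) − 14.695

8.1851 psi


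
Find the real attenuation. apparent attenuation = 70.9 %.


RA = AA · 0.8192
RA = 70.9 · 0.8192

58.0813 %


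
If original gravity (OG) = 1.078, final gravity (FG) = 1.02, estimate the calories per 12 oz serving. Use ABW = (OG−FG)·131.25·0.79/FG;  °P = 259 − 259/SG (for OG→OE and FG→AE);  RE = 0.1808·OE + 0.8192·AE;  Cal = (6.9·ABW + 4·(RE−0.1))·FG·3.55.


ABW = (1.078 − 1.02)·131.25·0.79/1.02 = 5.8960
OE = 259 − 259/1.078 = 18.7403 °P
AE = 259 − 259/1.02 = 5.0784 °P
RE = 0.1808·18.7403 + 0.8192·5.0784 = 7.5485 °P
Cal = (6.9·5.8960 + 4·(7.5485−0.1))·1.02·3.55

255.1938 kcal


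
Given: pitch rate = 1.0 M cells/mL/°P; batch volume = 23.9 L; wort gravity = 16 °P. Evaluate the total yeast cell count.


cells (billions) = rate · V_L · °P
cells = 1.0 · 23.9 · 16

382.4000 billion cells


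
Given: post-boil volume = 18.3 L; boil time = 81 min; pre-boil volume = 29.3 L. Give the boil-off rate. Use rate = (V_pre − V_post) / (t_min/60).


rate = (29.3 − 18.3) / (81/60)

8.1481 L/hr


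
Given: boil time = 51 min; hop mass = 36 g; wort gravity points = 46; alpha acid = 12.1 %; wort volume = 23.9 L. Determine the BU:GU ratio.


U = 1.65·0.000125^(GP/1000)·(1−e^(−0.04t))/4.15;  IBU = (α/100)·m·U·1000/V;  BU:GU = IBU/GP
U = 1.65·0.000125^(46/1000)·(1−e^(−0.04·51))/4.15 = 0.2288
IBU = (12.1/100)·36·0.2288·1000/23.9 = 41.6954
BU:GU = 41.6954/46

0.9064


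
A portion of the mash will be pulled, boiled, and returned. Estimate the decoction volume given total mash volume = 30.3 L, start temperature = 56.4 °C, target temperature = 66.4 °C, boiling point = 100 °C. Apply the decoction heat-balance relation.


V_dec = V_total·(T_target − T_start)/(T_boil − T_start)
V_dec = 30.3·(66.4 − 56.4)/(100 − 56.4)

6.9495 L


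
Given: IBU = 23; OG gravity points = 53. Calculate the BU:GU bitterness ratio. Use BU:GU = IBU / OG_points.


BU:GU = 23 / 53

0.4340


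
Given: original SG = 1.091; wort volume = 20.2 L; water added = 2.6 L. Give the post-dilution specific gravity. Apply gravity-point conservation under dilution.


SG_new = 1 + (SG_old − 1)·V_old/(V_old + V_water)
pts = (1.091 − 1)·1000·20.2/(20.2 + 2.6) = 80.6228
SG_new = 1 + 80.6228/1000

1.0806


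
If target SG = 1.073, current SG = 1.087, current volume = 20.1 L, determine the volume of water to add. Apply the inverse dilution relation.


V_water = V·((SG_curr − 1)/(SG_target − 1) − 1)
V_water = 20.1·((1.087 − 1)/(1.073 − 1) − 1)

3.8548 L


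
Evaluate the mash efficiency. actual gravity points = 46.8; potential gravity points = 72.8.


efficiency = actual / potential × 100
efficiency = 46.8 / 72.8 × 100

64.2857 %


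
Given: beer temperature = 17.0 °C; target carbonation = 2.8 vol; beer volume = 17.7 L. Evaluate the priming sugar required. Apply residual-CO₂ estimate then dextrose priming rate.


residual = 14.695·(0.01821 + 0.09011·e^(−0.04·T));  sugar = (target − residual)·4.0·V
residual = 14.695·(0.01821 + 0.09011·e^(−0.04·17.0)) = 0.9384
sugar = (2.8 − 0.9384)·4.0·17.7

131.7984 g


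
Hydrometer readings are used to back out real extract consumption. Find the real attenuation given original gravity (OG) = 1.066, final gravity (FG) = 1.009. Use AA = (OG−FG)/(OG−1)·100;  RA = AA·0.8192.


AA = (1.066 − 1.009)/(1.066 − 1)·100 = 86.3636
RA = 86.3636·0.8192

70.7491 %


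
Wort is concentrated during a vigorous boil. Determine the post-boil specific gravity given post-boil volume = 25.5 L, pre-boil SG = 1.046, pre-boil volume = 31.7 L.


SG_post = 1 + (SG_pre − 1)·V_pre/V_post
pts_pre = (1.046 − 1)·1000 = 46.0000
pts_post = 46.0000·31.7/25.5 = 57.1843
SG_post = 1 + 57.1843/1000

1.0572


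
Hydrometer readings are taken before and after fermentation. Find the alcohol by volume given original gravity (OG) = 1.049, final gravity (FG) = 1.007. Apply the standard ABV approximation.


ABV = (OG − FG) · 131.25
ABV = (1.049 − 1.007) · 131.25

5.5125 % ABV


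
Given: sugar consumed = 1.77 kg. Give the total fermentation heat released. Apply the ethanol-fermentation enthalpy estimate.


Q = m_sugar · 590 kJ/kg
Q = 1.77 · 590

1044.3000 kJ
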